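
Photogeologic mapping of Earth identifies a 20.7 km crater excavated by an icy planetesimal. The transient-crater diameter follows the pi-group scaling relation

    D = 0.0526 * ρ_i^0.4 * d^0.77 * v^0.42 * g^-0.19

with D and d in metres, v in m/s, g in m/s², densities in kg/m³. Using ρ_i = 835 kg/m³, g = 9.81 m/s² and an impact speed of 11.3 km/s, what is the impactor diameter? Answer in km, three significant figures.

d ≈ 6.06 km

Rearranging for d: d = [D / (0.0526 · 835^0.4 · 11300^0.42 · 9.81^-0.19)]^(1/0.77).
D = 20700 m.
835^0.4 = 14.75
11300^0.42 = 50.38
9.81^-0.19 = 0.6480
Denominator = 0.0526 × 14.75 × 50.38 × 0.6480 = 25.33
D / 25.33 = 20700 / 25.33 = 817.2
d = 817.2^(1/0.77) = 817.2^1.2987 = 6057 m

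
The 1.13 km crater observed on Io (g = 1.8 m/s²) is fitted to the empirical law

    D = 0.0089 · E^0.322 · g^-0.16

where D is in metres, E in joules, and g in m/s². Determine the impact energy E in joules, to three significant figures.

E ≈ 9.48 × 10^15 J

Rearranging: E = [D / (0.0089 · g^-0.16)]^(1/0.322).
D = 1130 m.
g^-0.16 = 1.8^-0.16 = 0.9102
D / (0.0089 × 0.9102) = 1130 / (8.101 × 10^-3) = 1.395 × 10^5
E = (1.395 × 10^5)^3.1056 = 9.484 × 10^15 J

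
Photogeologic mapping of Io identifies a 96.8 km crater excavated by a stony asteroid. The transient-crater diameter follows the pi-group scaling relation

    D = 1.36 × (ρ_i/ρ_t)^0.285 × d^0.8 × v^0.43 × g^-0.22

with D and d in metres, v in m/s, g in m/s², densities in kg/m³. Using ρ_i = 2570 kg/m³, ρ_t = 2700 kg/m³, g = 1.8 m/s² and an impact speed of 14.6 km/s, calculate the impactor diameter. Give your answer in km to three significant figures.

d ≈ 8.03 km

Rearranging for d: d = [D / (1.36 · (2570/2700)^0.285 · 14600^0.43 · 1.8^-0.22)]^(1/0.8).
D = 96800 m.
(2570/2700)^0.285 = 0.9860
14600^0.43 = 61.75
1.8^-0.22 = 0.8787
Denominator = 1.36 × 0.9860 × 61.75 × 0.8787 = 72.76
D / 72.76 = 96800 / 72.76 = 1330
d = 1330^(1/0.8) = 1330^1.25 = 8032 m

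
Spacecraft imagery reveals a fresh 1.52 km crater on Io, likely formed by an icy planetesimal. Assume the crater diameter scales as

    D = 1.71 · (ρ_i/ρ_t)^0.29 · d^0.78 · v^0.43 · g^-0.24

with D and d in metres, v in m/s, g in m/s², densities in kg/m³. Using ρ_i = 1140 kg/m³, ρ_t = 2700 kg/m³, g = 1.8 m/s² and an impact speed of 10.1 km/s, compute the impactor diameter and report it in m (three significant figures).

d ≈ 61.8 m

Rearranging for d: d = [D / (1.71 · (1140/2700)^0.29 · 10100^0.43 · 1.8^-0.24)]^(1/0.78).
D = 1520 m.
(1140/2700)^0.29 = 0.7788
10100^0.43 = 52.71
1.8^-0.24 = 0.8684
Denominator = 1.71 × 0.7788 × 52.71 × 0.8684 = 60.96
D / 60.96 = 1520 / 60.96 = 24.93
d = 24.93^(1/0.78) = 24.93^1.2821 = 61.76 m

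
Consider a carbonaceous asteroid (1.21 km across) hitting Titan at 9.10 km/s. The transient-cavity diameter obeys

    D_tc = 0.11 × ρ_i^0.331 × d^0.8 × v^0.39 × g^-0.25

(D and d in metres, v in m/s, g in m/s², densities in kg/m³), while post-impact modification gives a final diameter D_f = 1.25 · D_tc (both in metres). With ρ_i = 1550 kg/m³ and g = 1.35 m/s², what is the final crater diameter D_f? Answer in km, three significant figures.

In SI: d = 1210 m, v = 9100 m/s.
ρ_i^0.331 = 1550^0.331 = 11.38
d^0.8 = 1210^0.8 = 292.6
v^0.39 = 9100^0.39 = 35.00
g^-0.25 = 1.35^-0.25 = 0.9277
D_tc = 0.11 × 11.38 × 292.6 × 35.00 × 0.9277 = 11890 m
D_f = 1.25 × 11890 = 14862 m
     = 14.86 km

D_f ≈ 14.9 km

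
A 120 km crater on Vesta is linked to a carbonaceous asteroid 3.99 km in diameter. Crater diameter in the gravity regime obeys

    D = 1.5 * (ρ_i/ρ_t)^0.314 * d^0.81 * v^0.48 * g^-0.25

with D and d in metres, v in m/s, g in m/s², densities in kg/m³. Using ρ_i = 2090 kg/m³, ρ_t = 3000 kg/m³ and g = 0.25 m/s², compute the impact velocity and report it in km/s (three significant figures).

Rearranging for v: v = [D / (1.5 · (2090/3000)^0.314 · 3990^0.81 · 0.25^-0.25)]^(1/0.48).
D = 120000 m.
(2090/3000)^0.314 = 0.8927
3990^0.81 = 825.6
0.25^-0.25 = 1.414
Denominator = 1.5 × 0.8927 × 825.6 × 1.414 = 1563
D / 1563 = 120000 / 1563 = 76.78
v = 76.78^(1/0.48) = 76.78^2.0833 = 8463 m/s

v ≈ 8.46 km/s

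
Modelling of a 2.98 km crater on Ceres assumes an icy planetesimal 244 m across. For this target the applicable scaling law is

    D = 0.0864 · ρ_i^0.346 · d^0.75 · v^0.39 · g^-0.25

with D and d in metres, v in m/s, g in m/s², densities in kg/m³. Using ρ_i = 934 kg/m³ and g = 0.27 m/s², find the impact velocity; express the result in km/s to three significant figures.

v ≈ 11.1 km/s

Rearranging for v: v = [D / (0.0864 · 934^0.346 · 244^0.75 · 0.27^-0.25)]^(1/0.39).
D = 2980 m.
934^0.346 = 10.66
244^0.75 = 61.74
0.27^-0.25 = 1.387
Denominator = 0.0864 × 10.66 × 61.74 × 1.387 = 78.87
D / 78.87 = 2980 / 78.87 = 37.78
v = 37.78^(1/0.39) = 37.78^2.5641 = 11073 m/s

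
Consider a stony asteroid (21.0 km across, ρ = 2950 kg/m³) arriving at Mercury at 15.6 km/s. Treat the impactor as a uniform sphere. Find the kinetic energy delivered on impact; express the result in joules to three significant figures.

d = 21000 m; v = 15600 m/s.
Mass m = (π/6) ρ d³ = (π/6) × 2950 × (21000)³ = 1.430 × 10^16 kg
E = ½ m v² = 0.5 × 1.430 × 10^16 × (15600)² = 1.740 × 10^24 J

E ≈ 1.74 × 10^24 J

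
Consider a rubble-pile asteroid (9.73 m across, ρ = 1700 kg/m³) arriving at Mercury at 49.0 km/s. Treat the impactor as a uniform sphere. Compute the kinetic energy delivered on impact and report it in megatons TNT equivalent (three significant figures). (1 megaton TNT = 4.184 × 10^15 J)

E ≈ 0.235 Mt TNT

v = 49000 m/s.
Mass m = (π/6) ρ d³ = (π/6) × 1700 × (9.73)³ = 8.199 × 10^5 kg
E = ½ m v² = 0.5 × 8.199 × 10^5 × (49000)² = 9.843 × 10^14 J
   = 9.843 × 10^14 / 4.184×10^15 = 0.2353 Mt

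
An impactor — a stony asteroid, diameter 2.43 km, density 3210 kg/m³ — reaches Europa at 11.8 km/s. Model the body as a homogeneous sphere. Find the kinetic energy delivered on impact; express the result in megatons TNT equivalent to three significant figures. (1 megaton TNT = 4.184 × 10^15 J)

d = 2430 m; v = 11800 m/s.
Mass m = (π/6) ρ d³ = (π/6) × 3210 × (2430)³ = 2.412 × 10^13 kg
E = ½ m v² = 0.5 × 2.412 × 10^13 × (11800)² = 1.679 × 10^21 J
   = 1.679 × 10^21 / 4.184×10^15 = 4.013 × 10^5 Mt

E ≈ 4.01 × 10^5 Mt TNT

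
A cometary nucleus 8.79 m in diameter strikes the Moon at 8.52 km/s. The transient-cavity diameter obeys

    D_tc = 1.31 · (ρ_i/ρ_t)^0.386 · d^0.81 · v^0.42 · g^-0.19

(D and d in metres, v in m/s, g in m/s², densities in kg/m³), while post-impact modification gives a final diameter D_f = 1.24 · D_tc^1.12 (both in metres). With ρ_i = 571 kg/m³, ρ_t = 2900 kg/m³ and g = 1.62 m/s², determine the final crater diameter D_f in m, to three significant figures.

D_f ≈ 380 m

v = 8520 m/s.
(ρ_i/ρ_t)^0.386 = (571/2900)^0.386 = 0.5340
d^0.81 = 8.79^0.81 = 5.816
v^0.42 = 8520^0.42 = 44.75
g^-0.19 = 1.62^-0.19 = 0.9124
D_tc = 1.31 × 0.5340 × 5.816 × 44.75 × 0.9124 = 166.1 m
D_f = 1.24 × (166.1)^1.12 = 380.4 m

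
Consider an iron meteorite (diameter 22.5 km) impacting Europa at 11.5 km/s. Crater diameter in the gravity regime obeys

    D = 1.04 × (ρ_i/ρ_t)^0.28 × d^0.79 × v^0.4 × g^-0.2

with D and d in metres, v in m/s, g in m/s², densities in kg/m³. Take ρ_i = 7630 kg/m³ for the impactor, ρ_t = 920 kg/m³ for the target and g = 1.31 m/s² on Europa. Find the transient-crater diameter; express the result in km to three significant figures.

In SI units: d = 22500 m, v = 11500 m/s.
(ρ_i/ρ_t)^0.28 = (7630/920)^0.28 = 1.808
d^0.79 = 22500^0.79 = 2743
v^0.4 = 11500^0.4 = 42.10
g^-0.2 = 1.31^-0.2 = 0.9474
D = 1.04 × 1.808 × 2743 × 42.10 × 0.9474 = 2.057 × 10^5 m
   = 205.7 km

D ≈ 206 km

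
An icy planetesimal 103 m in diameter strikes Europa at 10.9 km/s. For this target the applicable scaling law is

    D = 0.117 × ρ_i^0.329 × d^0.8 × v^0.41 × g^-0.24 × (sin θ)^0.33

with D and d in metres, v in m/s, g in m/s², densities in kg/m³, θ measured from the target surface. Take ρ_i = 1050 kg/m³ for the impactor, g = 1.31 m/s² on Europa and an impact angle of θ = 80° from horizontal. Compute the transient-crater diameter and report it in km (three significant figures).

In SI units: v = 10900 m/s.
ρ_i^0.329 = 1050^0.329 = 9.862
d^0.8 = 103^0.8 = 40.76
v^0.41 = 10900^0.41 = 45.22
g^-0.24 = 1.31^-0.24 = 0.9372
(sin 80°)^0.33 = 0.9848^0.33 = 0.9950
D = 0.117 × 9.862 × 40.76 × 45.22 × 0.9372 × 0.9950 = 1983 m
   = 1.983 km

D ≈ 1.98 km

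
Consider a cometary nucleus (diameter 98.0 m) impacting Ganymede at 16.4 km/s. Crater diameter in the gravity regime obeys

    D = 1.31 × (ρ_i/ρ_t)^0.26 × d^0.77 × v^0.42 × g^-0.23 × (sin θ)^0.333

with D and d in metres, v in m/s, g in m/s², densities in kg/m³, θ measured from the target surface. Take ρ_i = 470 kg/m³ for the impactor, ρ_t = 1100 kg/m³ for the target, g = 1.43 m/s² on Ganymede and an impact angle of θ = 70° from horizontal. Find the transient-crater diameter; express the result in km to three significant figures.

D ≈ 1.91 km

In SI units: v = 16400 m/s.
(ρ_i/ρ_t)^0.26 = (470/1100)^0.26 = 0.8016
d^0.77 = 98^0.77 = 34.14
v^0.42 = 16400^0.42 = 58.92
g^-0.23 = 1.43^-0.23 = 0.9210
(sin 70°)^0.333 = 0.9397^0.333 = 0.9795
D = 1.31 × 0.8016 × 34.14 × 58.92 × 0.9210 × 0.9795 = 1906 m
   = 1.906 km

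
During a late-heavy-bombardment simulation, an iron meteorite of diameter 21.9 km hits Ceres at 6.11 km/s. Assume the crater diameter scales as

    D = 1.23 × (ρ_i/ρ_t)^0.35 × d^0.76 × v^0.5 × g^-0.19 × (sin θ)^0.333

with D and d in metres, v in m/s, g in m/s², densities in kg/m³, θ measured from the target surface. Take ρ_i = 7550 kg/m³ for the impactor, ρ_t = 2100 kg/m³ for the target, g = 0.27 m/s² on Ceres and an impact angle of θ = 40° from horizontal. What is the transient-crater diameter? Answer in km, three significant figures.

D ≈ 331 km

In SI units: d = 21900 m, v = 6110 m/s.
(ρ_i/ρ_t)^0.35 = (7550/2100)^0.35 = 1.565
d^0.76 = 21900^0.76 = 1989
v^0.5 = 6110^0.5 = 78.17
g^-0.19 = 0.27^-0.19 = 1.282
(sin 40°)^0.333 = 0.6428^0.333 = 0.8632
D = 1.23 × 1.565 × 1989 × 78.17 × 1.282 × 0.8632 = 3.312 × 10^5 m
   = 331.2 km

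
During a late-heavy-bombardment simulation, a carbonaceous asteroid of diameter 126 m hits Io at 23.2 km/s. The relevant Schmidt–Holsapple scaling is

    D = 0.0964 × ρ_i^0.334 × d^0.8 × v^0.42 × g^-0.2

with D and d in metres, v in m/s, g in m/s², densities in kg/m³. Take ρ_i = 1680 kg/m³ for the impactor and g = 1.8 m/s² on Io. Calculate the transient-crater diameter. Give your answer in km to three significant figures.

In SI units: v = 23200 m/s.
ρ_i^0.334 = 1680^0.334 = 11.95
d^0.8 = 126^0.8 = 47.90
v^0.42 = 23200^0.42 = 68.16
g^-0.2 = 1.8^-0.2 = 0.8891
D = 0.0964 × 11.95 × 47.90 × 68.16 × 0.8891 = 3344 m
   = 3.344 km

D ≈ 3.34 km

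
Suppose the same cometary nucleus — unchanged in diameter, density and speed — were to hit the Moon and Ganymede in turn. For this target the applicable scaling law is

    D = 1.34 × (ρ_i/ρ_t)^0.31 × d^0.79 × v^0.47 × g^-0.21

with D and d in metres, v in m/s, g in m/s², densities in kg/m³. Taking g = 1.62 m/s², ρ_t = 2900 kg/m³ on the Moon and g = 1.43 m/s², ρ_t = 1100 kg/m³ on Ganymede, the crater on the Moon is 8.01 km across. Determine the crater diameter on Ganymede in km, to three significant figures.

D ≈ 11.1 km

The impactor-only factors (d, v, ρ_i) cancel in the ratio, leaving D_Ganymede/D_Moon = (g_Ganymede/g_Moon)^-0.21 · (ρ_t,Moon/ρ_t,Ganymede)^0.31.
(1.43/1.62)^-0.21 = 0.8827^-0.21 = 1.027
(2900/1100)^0.31 = 2.636^0.31 = 1.350
Ratio = 1.027 × 1.350 = 1.386
D_Ganymede = 1.386 × 8.01 km = 11.1 km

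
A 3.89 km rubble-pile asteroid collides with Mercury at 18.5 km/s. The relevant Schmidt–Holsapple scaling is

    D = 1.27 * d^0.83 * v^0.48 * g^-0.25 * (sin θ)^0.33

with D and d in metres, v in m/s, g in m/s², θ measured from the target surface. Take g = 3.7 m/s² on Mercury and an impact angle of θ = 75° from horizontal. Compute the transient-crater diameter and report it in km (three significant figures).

D ≈ 96.5 km

In SI units: d = 3890 m, v = 18500 m/s.
d^0.83 = 3890^0.83 = 954.2
v^0.48 = 18500^0.48 = 111.7
g^-0.25 = 3.7^-0.25 = 0.7210
(sin 75°)^0.33 = 0.9659^0.33 = 0.9886
D = 1.27 × 954.2 × 111.7 × 0.7210 × 0.9886 = 96483 m
   = 96.48 km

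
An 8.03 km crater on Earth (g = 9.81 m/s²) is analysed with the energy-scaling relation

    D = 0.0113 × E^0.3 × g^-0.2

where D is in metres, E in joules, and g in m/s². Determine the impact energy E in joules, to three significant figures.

Rearranging: E = [D / (0.0113 · g^-0.2)]^(1/0.3).
D = 8030 m.
g^-0.2 = 9.81^-0.2 = 0.6334
D / (0.0113 × 0.6334) = 8030 / (7.157 × 10^-3) = 1.122 × 10^6
E = (1.122 × 10^6)^3.3333 = 1.467 × 10^20 J

E ≈ 1.47 × 10^20 J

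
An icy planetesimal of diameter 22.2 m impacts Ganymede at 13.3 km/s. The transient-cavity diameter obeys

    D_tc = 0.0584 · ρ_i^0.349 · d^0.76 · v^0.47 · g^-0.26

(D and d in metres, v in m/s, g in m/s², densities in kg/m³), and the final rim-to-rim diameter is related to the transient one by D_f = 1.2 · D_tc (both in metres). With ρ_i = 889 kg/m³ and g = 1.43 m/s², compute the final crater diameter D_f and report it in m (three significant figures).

v = 13300 m/s.
ρ_i^0.349 = 889^0.349 = 10.69
d^0.76 = 22.2^0.76 = 10.55
v^0.47 = 13300^0.47 = 86.74
g^-0.26 = 1.43^-0.26 = 0.9112
D_tc = 0.0584 × 10.69 × 10.55 × 86.74 × 0.9112 = 520.6 m
D_f = 1.2 × 520.6 = 624.7 m

D_f ≈ 625 m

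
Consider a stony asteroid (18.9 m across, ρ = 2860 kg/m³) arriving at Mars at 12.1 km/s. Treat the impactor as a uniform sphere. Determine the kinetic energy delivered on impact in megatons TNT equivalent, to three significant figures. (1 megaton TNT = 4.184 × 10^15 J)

E ≈ 0.177 Mt TNT

v = 12100 m/s.
Mass m = (π/6) ρ d³ = (π/6) × 2860 × (18.9)³ = 1.011 × 10^7 kg
E = ½ m v² = 0.5 × 1.011 × 10^7 × (12100)² = 7.401 × 10^14 J
   = 7.401 × 10^14 / 4.184×10^15 = 0.1769 Mt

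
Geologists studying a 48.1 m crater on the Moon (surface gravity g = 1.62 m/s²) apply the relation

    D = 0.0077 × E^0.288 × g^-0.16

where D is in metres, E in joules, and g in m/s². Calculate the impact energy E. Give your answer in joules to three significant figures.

E ≈ 1.98 × 10^13 J

Rearranging: E = [D / (0.0077 · g^-0.16)]^(1/0.288).
g^-0.16 = 1.62^-0.16 = 0.9257
D / (0.0077 × 0.9257) = 48.1 / (7.128 × 10^-3) = 6.748 × 10^3
E = (6.748 × 10^3)^3.4722 = 1.975 × 10^13 J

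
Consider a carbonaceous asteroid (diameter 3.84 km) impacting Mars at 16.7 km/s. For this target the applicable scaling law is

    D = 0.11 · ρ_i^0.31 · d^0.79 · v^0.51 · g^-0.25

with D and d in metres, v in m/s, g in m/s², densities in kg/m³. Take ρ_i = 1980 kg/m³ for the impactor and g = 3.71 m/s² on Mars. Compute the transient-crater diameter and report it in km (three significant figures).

In SI units: d = 3840 m, v = 16700 m/s.
ρ_i^0.31 = 1980^0.31 = 10.52
d^0.79 = 3840^0.79 = 678.6
v^0.51 = 16700^0.51 = 142.4
g^-0.25 = 3.71^-0.25 = 0.7205
D = 0.11 × 10.52 × 678.6 × 142.4 × 0.7205 = 80569 m
   = 80.57 km

D ≈ 80.6 km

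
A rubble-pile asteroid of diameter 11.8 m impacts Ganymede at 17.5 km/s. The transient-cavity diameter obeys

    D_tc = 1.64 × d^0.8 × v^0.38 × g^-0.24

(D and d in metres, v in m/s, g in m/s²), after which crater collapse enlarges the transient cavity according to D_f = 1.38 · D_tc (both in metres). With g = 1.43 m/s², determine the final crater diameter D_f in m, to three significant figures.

v = 17500 m/s.
d^0.8 = 11.8^0.8 = 7.203
v^0.38 = 17500^0.38 = 40.96
g^-0.24 = 1.43^-0.24 = 0.9177
D_tc = 1.64 × 7.203 × 40.96 × 0.9177 = 444.0 m
D_f = 1.38 × 444.0 = 612.7 m

D_f ≈ 613 m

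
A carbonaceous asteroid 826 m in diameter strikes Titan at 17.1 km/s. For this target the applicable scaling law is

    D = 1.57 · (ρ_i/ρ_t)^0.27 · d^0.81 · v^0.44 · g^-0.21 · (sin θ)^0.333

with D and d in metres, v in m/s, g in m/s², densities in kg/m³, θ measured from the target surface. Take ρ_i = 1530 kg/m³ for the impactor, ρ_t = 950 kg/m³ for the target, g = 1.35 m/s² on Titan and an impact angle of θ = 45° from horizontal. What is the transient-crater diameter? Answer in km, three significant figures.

In SI units: v = 17100 m/s.
(ρ_i/ρ_t)^0.27 = (1530/950)^0.27 = 1.137
d^0.81 = 826^0.81 = 230.5
v^0.44 = 17100^0.44 = 72.86
g^-0.21 = 1.35^-0.21 = 0.9389
(sin 45°)^0.333 = 0.7071^0.333 = 0.8910
D = 1.57 × 1.137 × 230.5 × 72.86 × 0.9389 × 0.8910 = 25079 m
   = 25.08 km

D ≈ 25.1 km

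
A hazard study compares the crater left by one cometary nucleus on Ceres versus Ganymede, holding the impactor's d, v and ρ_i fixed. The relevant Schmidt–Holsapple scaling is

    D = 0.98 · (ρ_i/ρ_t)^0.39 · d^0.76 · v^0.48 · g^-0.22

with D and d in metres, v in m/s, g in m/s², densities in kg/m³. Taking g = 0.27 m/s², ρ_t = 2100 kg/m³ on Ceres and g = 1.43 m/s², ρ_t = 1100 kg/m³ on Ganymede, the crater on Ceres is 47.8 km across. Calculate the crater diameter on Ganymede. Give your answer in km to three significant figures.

The impactor-only factors (d, v, ρ_i) cancel in the ratio, leaving D_Ganymede/D_Ceres = (g_Ganymede/g_Ceres)^-0.22 · (ρ_t,Ceres/ρ_t,Ganymede)^0.39.
(1.43/0.27)^-0.22 = 5.296^-0.22 = 0.6930
(2100/1100)^0.39 = 1.909^0.39 = 1.287
Ratio = 0.6930 × 1.287 = 0.8919
D_Ganymede = 0.8919 × 47.8 km = 42.6 km

D ≈ 42.6 km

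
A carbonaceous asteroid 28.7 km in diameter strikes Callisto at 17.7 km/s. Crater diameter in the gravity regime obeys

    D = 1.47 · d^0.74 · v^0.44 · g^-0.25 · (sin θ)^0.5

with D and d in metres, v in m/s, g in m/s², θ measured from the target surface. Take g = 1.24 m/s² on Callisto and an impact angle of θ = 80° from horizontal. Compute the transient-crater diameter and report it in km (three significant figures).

D ≈ 204 km

In SI units: d = 28700 m, v = 17700 m/s.
d^0.74 = 28700^0.74 = 1990
v^0.44 = 17700^0.44 = 73.98
g^-0.25 = 1.24^-0.25 = 0.9476
(sin 80°)^0.5 = 0.9848^0.5 = 0.9924
D = 1.47 × 1990 × 73.98 × 0.9476 × 0.9924 = 2.035 × 10^5 m
   = 203.5 km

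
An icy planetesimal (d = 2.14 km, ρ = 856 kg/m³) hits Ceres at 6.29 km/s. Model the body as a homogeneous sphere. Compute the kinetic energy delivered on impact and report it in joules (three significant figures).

d = 2140 m; v = 6290 m/s.
Mass m = (π/6) ρ d³ = (π/6) × 856 × (2140)³ = 4.393 × 10^12 kg
E = ½ m v² = 0.5 × 4.393 × 10^12 × (6290)² = 8.690 × 10^19 J

E ≈ 8.69 × 10^19 J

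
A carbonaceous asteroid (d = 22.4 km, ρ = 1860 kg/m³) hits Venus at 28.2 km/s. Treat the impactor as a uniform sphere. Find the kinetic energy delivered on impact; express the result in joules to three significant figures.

d = 22400 m; v = 28200 m/s.
Mass m = (π/6) ρ d³ = (π/6) × 1860 × (22400)³ = 1.095 × 10^16 kg
E = ½ m v² = 0.5 × 1.095 × 10^16 × (28200)² = 4.354 × 10^24 J

E ≈ 4.35 × 10^24 J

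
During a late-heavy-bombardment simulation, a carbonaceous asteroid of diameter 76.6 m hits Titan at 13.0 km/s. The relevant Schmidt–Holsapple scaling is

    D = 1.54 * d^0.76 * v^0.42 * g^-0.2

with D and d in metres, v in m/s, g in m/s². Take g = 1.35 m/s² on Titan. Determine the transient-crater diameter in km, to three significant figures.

In SI units: v = 13000 m/s.
d^0.76 = 76.6^0.76 = 27.04
v^0.42 = 13000^0.42 = 53.44
g^-0.2 = 1.35^-0.2 = 0.9417
D = 1.54 × 27.04 × 53.44 × 0.9417 = 2096 m
   = 2.096 km

D ≈ 2.10 km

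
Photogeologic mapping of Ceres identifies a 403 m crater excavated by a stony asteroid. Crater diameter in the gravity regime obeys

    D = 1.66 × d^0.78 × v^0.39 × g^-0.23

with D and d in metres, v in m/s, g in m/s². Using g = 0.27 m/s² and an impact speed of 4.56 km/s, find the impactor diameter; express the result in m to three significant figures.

Rearranging for d: d = [D / (1.66 · 4560^0.39 · 0.27^-0.23)]^(1/0.78).
4560^0.39 = 26.73
0.27^-0.23 = 1.351
Denominator = 1.66 × 26.73 × 1.351 = 59.95
D / 59.95 = 403 / 59.95 = 6.722
d = 6.722^(1/0.78) = 6.722^1.2821 = 11.51 m

d ≈ 11.5 m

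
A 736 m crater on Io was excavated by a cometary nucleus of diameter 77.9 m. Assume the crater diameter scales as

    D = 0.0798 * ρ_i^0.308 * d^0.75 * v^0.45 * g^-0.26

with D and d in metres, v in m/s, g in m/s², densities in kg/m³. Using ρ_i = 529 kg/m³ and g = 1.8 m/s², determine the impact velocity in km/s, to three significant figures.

Rearranging for v: v = [D / (0.0798 · 529^0.308 · 77.9^0.75 · 1.8^-0.26)]^(1/0.45).
529^0.308 = 6.900
77.9^0.75 = 26.22
1.8^-0.26 = 0.8583
Denominator = 0.0798 × 6.900 × 26.22 × 0.8583 = 12.39
D / 12.39 = 736 / 12.39 = 59.40
v = 59.40^(1/0.45) = 59.40^2.2222 = 8744 m/s

v ≈ 8.74 km/s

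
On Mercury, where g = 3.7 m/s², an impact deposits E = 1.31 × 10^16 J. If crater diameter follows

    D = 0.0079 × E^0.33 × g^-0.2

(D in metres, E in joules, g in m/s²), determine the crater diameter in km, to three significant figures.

E^0.33 = (1.31 × 10^16)^0.33 = 2.083 × 10^5
g^-0.2 = 3.7^-0.2 = 0.7698
D = 0.0079 × 2.083 × 10^5 × 0.7698 = 1267 m
   = 1.267 km

D ≈ 1.27 km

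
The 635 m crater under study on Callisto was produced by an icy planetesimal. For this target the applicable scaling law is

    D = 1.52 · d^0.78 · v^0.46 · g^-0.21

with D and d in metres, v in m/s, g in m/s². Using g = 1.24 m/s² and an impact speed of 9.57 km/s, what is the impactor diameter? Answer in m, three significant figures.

d ≈ 10.9 m

Rearranging for d: d = [D / (1.52 · 9570^0.46 · 1.24^-0.21)]^(1/0.78).
9570^0.46 = 67.80
1.24^-0.21 = 0.9558
Denominator = 1.52 × 67.80 × 0.9558 = 98.50
D / 98.50 = 635 / 98.50 = 6.447
d = 6.447^(1/0.78) = 6.447^1.2821 = 10.91 m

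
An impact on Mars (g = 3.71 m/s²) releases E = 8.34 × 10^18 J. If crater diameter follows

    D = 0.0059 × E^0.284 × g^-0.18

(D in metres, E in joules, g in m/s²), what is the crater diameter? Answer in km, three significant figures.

E^0.284 = (8.34 × 10^18)^0.284 = 2.364 × 10^5
g^-0.18 = 3.71^-0.18 = 0.7898
D = 0.0059 × 2.364 × 10^5 × 0.7898 = 1102 m
   = 1.102 km

D ≈ 1.10 km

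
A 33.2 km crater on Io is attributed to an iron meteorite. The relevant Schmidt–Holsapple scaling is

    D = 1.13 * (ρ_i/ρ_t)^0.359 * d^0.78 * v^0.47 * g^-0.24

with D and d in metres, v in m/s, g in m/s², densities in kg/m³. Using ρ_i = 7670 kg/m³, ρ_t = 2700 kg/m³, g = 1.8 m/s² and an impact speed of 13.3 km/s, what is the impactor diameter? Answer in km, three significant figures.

Rearranging for d: d = [D / (1.13 · (7670/2700)^0.359 · 13300^0.47 · 1.8^-0.24)]^(1/0.78).
D = 33200 m.
(7670/2700)^0.359 = 1.455
13300^0.47 = 86.74
1.8^-0.24 = 0.8684
Denominator = 1.13 × 1.455 × 86.74 × 0.8684 = 123.8
D / 123.8 = 33200 / 123.8 = 268.2
d = 268.2^(1/0.78) = 268.2^1.2821 = 1299 m

d ≈ 1.30 km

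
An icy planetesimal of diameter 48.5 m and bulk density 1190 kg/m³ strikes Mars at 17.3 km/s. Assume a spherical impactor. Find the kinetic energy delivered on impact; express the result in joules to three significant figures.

v = 17300 m/s.
Mass m = (π/6) ρ d³ = (π/6) × 1190 × (48.5)³ = 7.108 × 10^7 kg
E = ½ m v² = 0.5 × 7.108 × 10^7 × (17300)² = 1.064 × 10^16 J

E ≈ 1.06 × 10^16 J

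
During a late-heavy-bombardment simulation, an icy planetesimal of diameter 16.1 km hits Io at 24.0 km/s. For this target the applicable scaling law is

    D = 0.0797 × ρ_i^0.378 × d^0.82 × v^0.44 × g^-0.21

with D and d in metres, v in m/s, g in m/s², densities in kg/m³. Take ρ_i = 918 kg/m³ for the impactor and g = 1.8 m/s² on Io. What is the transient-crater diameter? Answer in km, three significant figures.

D ≈ 221 km

In SI units: d = 16100 m, v = 24000 m/s.
ρ_i^0.378 = 918^0.378 = 13.18
d^0.82 = 16100^0.82 = 2816
v^0.44 = 24000^0.44 = 84.58
g^-0.21 = 1.8^-0.21 = 0.8839
D = 0.0797 × 13.18 × 2816 × 84.58 × 0.8839 = 2.211 × 10^5 m
   = 221.1 km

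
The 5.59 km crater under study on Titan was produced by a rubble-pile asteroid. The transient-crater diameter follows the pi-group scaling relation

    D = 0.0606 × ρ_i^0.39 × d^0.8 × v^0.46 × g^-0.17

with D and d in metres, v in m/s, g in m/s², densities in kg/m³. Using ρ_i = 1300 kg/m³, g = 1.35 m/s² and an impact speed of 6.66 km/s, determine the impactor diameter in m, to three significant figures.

Rearranging for d: d = [D / (0.0606 · 1300^0.39 · 6660^0.46 · 1.35^-0.17)]^(1/0.8).
D = 5590 m.
1300^0.39 = 16.38
6660^0.46 = 57.38
1.35^-0.17 = 0.9503
Denominator = 0.0606 × 16.38 × 57.38 × 0.9503 = 54.13
D / 54.13 = 5590 / 54.13 = 103.3
d = 103.3^(1/0.8) = 103.3^1.25 = 329.3 m

d ≈ 329 m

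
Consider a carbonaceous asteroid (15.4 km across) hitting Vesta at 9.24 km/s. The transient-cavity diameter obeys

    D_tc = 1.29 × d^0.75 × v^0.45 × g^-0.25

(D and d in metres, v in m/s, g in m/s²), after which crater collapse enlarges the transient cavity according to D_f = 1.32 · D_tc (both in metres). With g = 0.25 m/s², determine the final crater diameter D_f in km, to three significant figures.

D_f ≈ 203 km

In SI: d = 15400 m, v = 9240 m/s.
d^0.75 = 15400^0.75 = 1382
v^0.45 = 9240^0.45 = 60.89
g^-0.25 = 0.25^-0.25 = 1.414
D_tc = 1.29 × 1382 × 60.89 × 1.414 = 1.535 × 10^5 m
D_f = 1.32 × 1.535 × 10^5 = 2.026 × 10^5 m
     = 202.6 km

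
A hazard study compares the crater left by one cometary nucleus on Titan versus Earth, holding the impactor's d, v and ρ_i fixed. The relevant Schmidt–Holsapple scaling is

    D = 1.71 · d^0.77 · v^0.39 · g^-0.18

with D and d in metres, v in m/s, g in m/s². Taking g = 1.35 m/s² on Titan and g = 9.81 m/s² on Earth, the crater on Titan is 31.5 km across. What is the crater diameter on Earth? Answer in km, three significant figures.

All impactor-dependent factors cancel in the ratio, leaving D_Earth/D_Titan = (g_Earth/g_Titan)^-0.18.
(9.81/1.35)^-0.18 = 7.267^-0.18 = 0.6998
D_Earth = 0.6998 × 31.5 km = 22.0 km

D ≈ 22.0 km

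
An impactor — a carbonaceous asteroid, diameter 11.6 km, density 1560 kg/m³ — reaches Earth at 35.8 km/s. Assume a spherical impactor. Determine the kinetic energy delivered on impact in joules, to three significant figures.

E ≈ 8.17 × 10^23 J

d = 11600 m; v = 35800 m/s.
Mass m = (π/6) ρ d³ = (π/6) × 1560 × (11600)³ = 1.275 × 10^15 kg
E = ½ m v² = 0.5 × 1.275 × 10^15 × (35800)² = 8.170 × 10^23 J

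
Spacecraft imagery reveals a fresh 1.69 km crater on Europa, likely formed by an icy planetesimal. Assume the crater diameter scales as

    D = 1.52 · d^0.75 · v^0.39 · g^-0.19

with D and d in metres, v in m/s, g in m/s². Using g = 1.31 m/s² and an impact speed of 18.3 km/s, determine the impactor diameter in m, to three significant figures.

d ≈ 74.9 m

Rearranging for d: d = [D / (1.52 · 18300^0.39 · 1.31^-0.19)]^(1/0.75).
D = 1690 m.
18300^0.39 = 45.96
1.31^-0.19 = 0.9500
Denominator = 1.52 × 45.96 × 0.9500 = 66.37
D / 66.37 = 1690 / 66.37 = 25.46
d = 25.46^(1/0.75) = 25.46^1.3333 = 74.89 m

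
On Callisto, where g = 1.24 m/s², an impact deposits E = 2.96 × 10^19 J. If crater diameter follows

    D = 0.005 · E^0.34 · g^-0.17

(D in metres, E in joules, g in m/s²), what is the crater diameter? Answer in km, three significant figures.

D ≈ 20.1 km

E^0.34 = (2.96 × 10^19)^0.34 = 4.171 × 10^6
g^-0.17 = 1.24^-0.17 = 0.9641
D = 0.005 × 4.171 × 10^6 × 0.9641 = 20106 m
   = 20.11 km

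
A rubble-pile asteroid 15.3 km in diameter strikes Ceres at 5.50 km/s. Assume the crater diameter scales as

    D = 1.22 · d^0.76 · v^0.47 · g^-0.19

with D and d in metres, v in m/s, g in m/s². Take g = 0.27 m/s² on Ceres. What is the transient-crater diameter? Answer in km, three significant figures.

D ≈ 136 km

In SI units: d = 15300 m, v = 5500 m/s.
d^0.76 = 15300^0.76 = 1515
v^0.47 = 5500^0.47 = 57.28
g^-0.19 = 0.27^-0.19 = 1.282
D = 1.22 × 1515 × 57.28 × 1.282 = 1.357 × 10^5 m
   = 135.7 km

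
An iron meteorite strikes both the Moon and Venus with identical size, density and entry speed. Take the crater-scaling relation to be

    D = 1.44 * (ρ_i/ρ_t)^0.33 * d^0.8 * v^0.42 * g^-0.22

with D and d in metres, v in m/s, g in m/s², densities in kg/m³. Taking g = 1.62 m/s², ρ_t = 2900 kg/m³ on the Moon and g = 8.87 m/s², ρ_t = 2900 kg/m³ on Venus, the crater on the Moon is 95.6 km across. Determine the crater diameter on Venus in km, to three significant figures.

D ≈ 65.8 km

The impactor-only factors (d, v, ρ_i) cancel in the ratio, leaving D_Venus/D_Moon = (g_Venus/g_Moon)^-0.22 · (ρ_t,Moon/ρ_t,Venus)^0.33.
(8.87/1.62)^-0.22 = 5.475^-0.22 = 0.6879
(2900/2900)^0.33 = 1.000^0.33 = 1.000
Ratio = 0.6879 × 1.000 = 0.6879
D_Venus = 0.6879 × 95.6 km = 65.8 km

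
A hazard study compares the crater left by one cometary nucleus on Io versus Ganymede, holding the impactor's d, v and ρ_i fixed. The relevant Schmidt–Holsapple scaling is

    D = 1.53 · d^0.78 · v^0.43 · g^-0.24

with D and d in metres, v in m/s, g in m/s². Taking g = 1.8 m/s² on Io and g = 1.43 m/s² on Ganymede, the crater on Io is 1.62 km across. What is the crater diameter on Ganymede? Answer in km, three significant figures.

All impactor-dependent factors cancel in the ratio, leaving D_Ganymede/D_Io = (g_Ganymede/g_Io)^-0.24.
(1.43/1.8)^-0.24 = 0.7944^-0.24 = 1.057
D_Ganymede = 1.057 × 1.62 km = 1.71 km

D ≈ 1.71 km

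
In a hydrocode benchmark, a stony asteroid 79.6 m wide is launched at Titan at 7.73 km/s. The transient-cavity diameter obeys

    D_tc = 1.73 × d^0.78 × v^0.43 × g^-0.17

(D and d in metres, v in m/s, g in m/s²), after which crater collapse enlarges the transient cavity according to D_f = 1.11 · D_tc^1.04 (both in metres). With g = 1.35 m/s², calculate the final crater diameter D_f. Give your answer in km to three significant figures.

D_f ≈ 3.55 km

v = 7730 m/s.
d^0.78 = 79.6^0.78 = 30.39
v^0.43 = 7730^0.43 = 46.98
g^-0.17 = 1.35^-0.17 = 0.9503
D_tc = 1.73 × 30.39 × 46.98 × 0.9503 = 2347 m
D_f = 1.11 × (2347)^1.04 = 3554 m
     = 3.554 km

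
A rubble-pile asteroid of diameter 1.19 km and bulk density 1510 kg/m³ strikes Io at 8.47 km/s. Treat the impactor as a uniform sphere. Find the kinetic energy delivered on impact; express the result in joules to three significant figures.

E ≈ 4.78 × 10^19 J

d = 1190 m; v = 8470 m/s.
Mass m = (π/6) ρ d³ = (π/6) × 1510 × (1190)³ = 1.332 × 10^12 kg
E = ½ m v² = 0.5 × 1.332 × 10^12 × (8470)² = 4.778 × 10^19 J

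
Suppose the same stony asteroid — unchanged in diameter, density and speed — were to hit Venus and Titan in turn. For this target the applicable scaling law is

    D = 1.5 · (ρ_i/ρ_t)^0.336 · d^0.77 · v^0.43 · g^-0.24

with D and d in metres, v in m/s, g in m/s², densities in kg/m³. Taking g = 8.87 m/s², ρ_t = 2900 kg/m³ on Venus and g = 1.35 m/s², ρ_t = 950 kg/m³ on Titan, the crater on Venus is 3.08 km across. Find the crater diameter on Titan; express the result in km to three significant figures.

D ≈ 7.04 km

The impactor-only factors (d, v, ρ_i) cancel in the ratio, leaving D_Titan/D_Venus = (g_Titan/g_Venus)^-0.24 · (ρ_t,Venus/ρ_t,Titan)^0.336.
(1.35/8.87)^-0.24 = 0.1522^-0.24 = 1.571
(2900/950)^0.336 = 3.053^0.336 = 1.455
Ratio = 1.571 × 1.455 = 2.286
D_Titan = 2.286 × 3.08 km = 7.04 km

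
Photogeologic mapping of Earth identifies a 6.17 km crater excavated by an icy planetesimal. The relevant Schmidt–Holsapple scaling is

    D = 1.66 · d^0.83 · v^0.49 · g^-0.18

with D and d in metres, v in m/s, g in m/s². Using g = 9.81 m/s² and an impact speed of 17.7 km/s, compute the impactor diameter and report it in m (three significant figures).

Rearranging for d: d = [D / (1.66 · 17700^0.49 · 9.81^-0.18)]^(1/0.83).
D = 6170 m.
17700^0.49 = 120.6
9.81^-0.18 = 0.6630
Denominator = 1.66 × 120.6 × 0.6630 = 132.7
D / 132.7 = 6170 / 132.7 = 46.50
d = 46.50^(1/0.83) = 46.50^1.2048 = 102.1 m

d ≈ 102 m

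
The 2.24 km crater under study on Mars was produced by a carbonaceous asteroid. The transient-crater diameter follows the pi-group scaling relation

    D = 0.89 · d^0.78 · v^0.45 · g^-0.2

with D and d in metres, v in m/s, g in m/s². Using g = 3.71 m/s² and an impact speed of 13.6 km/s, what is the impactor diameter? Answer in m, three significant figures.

Rearranging for d: d = [D / (0.89 · 13600^0.45 · 3.71^-0.2)]^(1/0.78).
D = 2240 m.
13600^0.45 = 72.46
3.71^-0.2 = 0.7694
Denominator = 0.89 × 72.46 × 0.7694 = 49.62
D / 49.62 = 2240 / 49.62 = 45.14
d = 45.14^(1/0.78) = 45.14^1.2821 = 132.2 m

d ≈ 132 m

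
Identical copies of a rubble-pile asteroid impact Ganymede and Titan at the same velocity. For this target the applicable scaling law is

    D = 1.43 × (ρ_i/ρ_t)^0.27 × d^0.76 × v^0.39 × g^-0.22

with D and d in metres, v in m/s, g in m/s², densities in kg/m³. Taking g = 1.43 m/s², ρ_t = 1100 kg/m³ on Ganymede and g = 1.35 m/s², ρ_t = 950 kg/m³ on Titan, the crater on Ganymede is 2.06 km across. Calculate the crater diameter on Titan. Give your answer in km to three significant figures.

The impactor-only factors (d, v, ρ_i) cancel in the ratio, leaving D_Titan/D_Ganymede = (g_Titan/g_Ganymede)^-0.22 · (ρ_t,Ganymede/ρ_t,Titan)^0.27.
(1.35/1.43)^-0.22 = 0.9441^-0.22 = 1.013
(1100/950)^0.27 = 1.158^0.27 = 1.040
Ratio = 1.013 × 1.040 = 1.054
D_Titan = 1.054 × 2.06 km = 2.17 km

D ≈ 2.17 km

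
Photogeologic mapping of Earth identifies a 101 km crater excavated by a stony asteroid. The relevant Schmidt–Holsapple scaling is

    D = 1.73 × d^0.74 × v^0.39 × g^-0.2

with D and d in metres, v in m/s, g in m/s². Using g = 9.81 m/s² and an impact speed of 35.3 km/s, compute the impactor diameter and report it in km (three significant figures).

Rearranging for d: d = [D / (1.73 · 35300^0.39 · 9.81^-0.2)]^(1/0.74).
D = 101000 m.
35300^0.39 = 59.38
9.81^-0.2 = 0.6334
Denominator = 1.73 × 59.38 × 0.6334 = 65.07
D / 65.07 = 101000 / 65.07 = 1552
d = 1552^(1/0.74) = 1552^1.3514 = 20520 m

d ≈ 20.5 km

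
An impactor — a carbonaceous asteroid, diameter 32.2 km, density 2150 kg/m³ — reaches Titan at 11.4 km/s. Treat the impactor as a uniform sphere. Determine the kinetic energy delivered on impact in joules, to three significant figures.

d = 32200 m; v = 11400 m/s.
Mass m = (π/6) ρ d³ = (π/6) × 2150 × (32200)³ = 3.758 × 10^16 kg
E = ½ m v² = 0.5 × 3.758 × 10^16 × (11400)² = 2.442 × 10^24 J

E ≈ 2.44 × 10^24 J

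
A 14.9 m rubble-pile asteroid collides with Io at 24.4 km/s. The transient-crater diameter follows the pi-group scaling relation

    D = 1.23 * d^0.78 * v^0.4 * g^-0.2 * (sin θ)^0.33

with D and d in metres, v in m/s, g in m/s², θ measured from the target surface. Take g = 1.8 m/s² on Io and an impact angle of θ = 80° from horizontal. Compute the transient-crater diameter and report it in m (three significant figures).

D ≈ 509 m

In SI units: v = 24400 m/s.
d^0.78 = 14.9^0.78 = 8.224
v^0.4 = 24400^0.4 = 56.88
g^-0.2 = 1.8^-0.2 = 0.8891
(sin 80°)^0.33 = 0.9848^0.33 = 0.9950
D = 1.23 × 8.224 × 56.88 × 0.8891 × 0.9950 = 509.0 m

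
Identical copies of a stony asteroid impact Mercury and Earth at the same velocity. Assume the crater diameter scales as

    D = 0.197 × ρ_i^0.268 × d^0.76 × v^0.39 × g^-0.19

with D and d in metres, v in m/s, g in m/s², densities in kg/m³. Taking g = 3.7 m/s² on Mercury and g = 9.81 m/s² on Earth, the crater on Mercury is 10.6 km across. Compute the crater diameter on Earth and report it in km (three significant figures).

D ≈ 8.81 km

All impactor-dependent factors cancel in the ratio, leaving D_Earth/D_Mercury = (g_Earth/g_Mercury)^-0.19.
(9.81/3.7)^-0.19 = 2.651^-0.19 = 0.8309
D_Earth = 0.8309 × 10.6 km = 8.81 km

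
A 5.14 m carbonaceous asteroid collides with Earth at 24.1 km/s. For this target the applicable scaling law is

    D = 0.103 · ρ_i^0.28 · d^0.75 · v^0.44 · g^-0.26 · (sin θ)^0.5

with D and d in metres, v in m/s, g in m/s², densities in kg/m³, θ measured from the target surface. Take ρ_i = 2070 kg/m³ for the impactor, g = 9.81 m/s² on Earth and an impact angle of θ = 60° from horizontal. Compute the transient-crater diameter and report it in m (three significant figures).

D ≈ 130 m

In SI units: v = 24100 m/s.
ρ_i^0.28 = 2070^0.28 = 8.481
d^0.75 = 5.14^0.75 = 3.414
v^0.44 = 24100^0.44 = 84.74
g^-0.26 = 9.81^-0.26 = 0.5523
(sin 60°)^0.5 = 0.8660^0.5 = 0.9306
D = 0.103 × 8.481 × 3.414 × 84.74 × 0.5523 × 0.9306 = 129.9 m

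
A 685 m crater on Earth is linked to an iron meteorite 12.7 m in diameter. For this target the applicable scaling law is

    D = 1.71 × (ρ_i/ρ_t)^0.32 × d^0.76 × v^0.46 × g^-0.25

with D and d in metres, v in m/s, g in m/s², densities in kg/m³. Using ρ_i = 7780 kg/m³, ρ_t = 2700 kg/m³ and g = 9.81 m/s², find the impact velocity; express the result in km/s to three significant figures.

v ≈ 11.3 km/s

Rearranging for v: v = [D / (1.71 · (7780/2700)^0.32 · 12.7^0.76 · 9.81^-0.25)]^(1/0.46).
(7780/2700)^0.32 = 1.403
12.7^0.76 = 6.901
9.81^-0.25 = 0.5650
Denominator = 1.71 × 1.403 × 6.901 × 0.5650 = 9.354
D / 9.354 = 685 / 9.354 = 73.23
v = 73.23^(1/0.46) = 73.23^2.1739 = 11315 m/s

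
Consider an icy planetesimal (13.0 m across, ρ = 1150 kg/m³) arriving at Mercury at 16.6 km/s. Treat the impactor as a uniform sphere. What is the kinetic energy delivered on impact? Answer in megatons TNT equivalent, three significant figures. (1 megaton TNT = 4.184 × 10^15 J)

v = 16600 m/s.
Mass m = (π/6) ρ d³ = (π/6) × 1150 × (13)³ = 1.323 × 10^6 kg
E = ½ m v² = 0.5 × 1.323 × 10^6 × (16600)² = 1.823 × 10^14 J
   = 1.823 × 10^14 / 4.184×10^15 = 0.04357 Mt

E ≈ 0.0436 Mt TNT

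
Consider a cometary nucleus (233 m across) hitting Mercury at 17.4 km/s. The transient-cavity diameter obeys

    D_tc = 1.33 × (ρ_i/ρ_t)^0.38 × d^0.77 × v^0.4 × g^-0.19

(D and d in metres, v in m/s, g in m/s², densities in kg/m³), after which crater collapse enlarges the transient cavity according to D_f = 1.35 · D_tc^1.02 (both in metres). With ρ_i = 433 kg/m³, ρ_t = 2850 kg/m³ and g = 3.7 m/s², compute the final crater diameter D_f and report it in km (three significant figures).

v = 17400 m/s.
(ρ_i/ρ_t)^0.38 = (433/2850)^0.38 = 0.4887
d^0.77 = 233^0.77 = 66.51
v^0.4 = 17400^0.4 = 49.68
g^-0.19 = 3.7^-0.19 = 0.7799
D_tc = 1.33 × 0.4887 × 66.51 × 49.68 × 0.7799 = 1675 m
D_f = 1.35 × (1675)^1.02 = 2623 m
     = 2.623 km

D_f ≈ 2.62 km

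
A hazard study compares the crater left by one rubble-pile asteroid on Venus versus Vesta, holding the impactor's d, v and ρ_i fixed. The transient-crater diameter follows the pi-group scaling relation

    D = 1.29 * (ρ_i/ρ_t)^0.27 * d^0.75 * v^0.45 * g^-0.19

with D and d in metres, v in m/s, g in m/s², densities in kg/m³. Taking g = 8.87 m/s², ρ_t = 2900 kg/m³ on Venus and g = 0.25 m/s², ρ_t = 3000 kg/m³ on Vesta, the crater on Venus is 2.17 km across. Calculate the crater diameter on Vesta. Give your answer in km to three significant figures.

The impactor-only factors (d, v, ρ_i) cancel in the ratio, leaving D_Vesta/D_Venus = (g_Vesta/g_Venus)^-0.19 · (ρ_t,Venus/ρ_t,Vesta)^0.27.
(0.25/8.87)^-0.19 = 0.02818^-0.19 = 1.970
(2900/3000)^0.27 = 0.9667^0.27 = 0.9909
Ratio = 1.970 × 0.9909 = 1.952
D_Vesta = 1.952 × 2.17 km = 4.24 km

D ≈ 4.24 km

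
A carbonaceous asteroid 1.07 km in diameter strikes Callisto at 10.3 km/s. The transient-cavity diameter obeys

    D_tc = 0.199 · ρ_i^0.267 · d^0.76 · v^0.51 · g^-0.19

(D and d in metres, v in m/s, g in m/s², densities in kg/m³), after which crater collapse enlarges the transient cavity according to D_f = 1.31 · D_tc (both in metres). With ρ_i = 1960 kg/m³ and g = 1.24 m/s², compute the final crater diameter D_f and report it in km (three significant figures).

D_f ≈ 42.3 km

In SI: d = 1070 m, v = 10300 m/s.
ρ_i^0.267 = 1960^0.267 = 7.569
d^0.76 = 1070^0.76 = 200.6
v^0.51 = 10300^0.51 = 111.3
g^-0.19 = 1.24^-0.19 = 0.9600
D_tc = 0.199 × 7.569 × 200.6 × 111.3 × 0.9600 = 32280 m
D_f = 1.31 × 32280 = 42287 m
     = 42.29 km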